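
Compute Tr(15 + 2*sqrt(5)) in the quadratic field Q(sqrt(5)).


Tr(a + b*sqrt(d)) = (a + b*sqrt(d)) + (a - b*sqrt(d)) = 2a
= 2 * (15)
= 30

30


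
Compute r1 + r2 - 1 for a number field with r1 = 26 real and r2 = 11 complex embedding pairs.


By Dirichlet's unit theorem:
rank = r1 + r2 - 1
= 26 + 11 - 1
= 36

36


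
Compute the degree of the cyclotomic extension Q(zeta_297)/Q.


The degree equals Euler's totient phi(297).
297 = 3^3 * 11
phi(297) = 180

180


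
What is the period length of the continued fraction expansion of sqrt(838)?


Run the CF algorithm for sqrt(838).
a_0 = floor(sqrt(838)) = 28; set m_0=0, q_0=1.
Recurrence: m' = q*a - m,  q' = (d - m'^2)/q,  a' = floor((a_0 + m')/q').
  step 1: m=28, q=54, a=1
  step 2: m=26, q=3, a=18
  step 3: m=28, q=18, a=3
  step 4: m=26, q=9, a=6
  step 5: m=28, q=6, a=9
  step 6: m=26, q=27, a=2
  step 7: m=28, q=2, a=28
  step 8: m=28, q=27, a=2
  step 9: m=26, q=6, a=9
  step 10: m=28, q=9, a=6
  step 11: m=26, q=18, a=3
  step 12: m=28, q=3, a=18
  step 13: m=26, q=54, a=1
  step 14: m=28, q=1, a=56
a_14 = 2*a_0 = 56, so the period closes here.
sqrt(838) = [28; 1, 18, 3, 6, 9, 2, 28, 2, 9, 6, 3, 18, 1, 56]
Period length = 14

14


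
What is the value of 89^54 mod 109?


p = 109 is prime and the exponent is (p-1)/2 = 54, so by Euler's criterion 89^54 = (89/109) = +1 or -1 mod 109.
Compute by square-and-multiply:
  54 = 32 + 16 + 4 + 2 (binary 110110)
  Repeated squaring mod 109: 89^1 = 89, 89^2 = 73, 89^4 = 97, 89^8 = 35, 89^16 = 26, 89^32 = 22
  89^54 = 89^32 * 89^16 * 89^4 * 89^2 = 22 * 26 * 97 * 73 mod 109
    22 * 26 = 572 = 27 mod 109
    27 * 97 = 2619 = 3 mod 109
    3 * 73 = 219 = 1 mod 109
  89^54 = 1 mod 109
Result 1: 89 is a quadratic residue mod 109.
89^54 mod 109 = 1

1


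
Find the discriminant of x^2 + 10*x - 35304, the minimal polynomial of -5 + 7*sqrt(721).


The element -5 + 7*sqrt(721) has minimal polynomial:
x^2 + 10*x - 35304
Discriminant = (10)^2 - 4*(-35304)
= 100 + 141216
= 141316

141316


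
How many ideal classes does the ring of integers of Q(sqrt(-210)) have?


K = Q(sqrt(-210)). d mod 4 = 2, so D = disc(K) = 4d = -840
h(K) equals the number of primitive reduced positive-definite forms (a, b, c) = a*x^2 + b*x*y + c*y^2 with b^2 - 4ac = D,
where reduced means |b| <= a <= c, with b >= 0 whenever |b| = a or a = c, and primitive means gcd(a, b, c) = 1.
Reduced forces 3a^2 <= |D| = 840, so 1 <= a <= 16; b must have the parity of D, and c = (b^2 - D)/(4a) must be an integer >= a.
Enumerate a = 1..16, b in [-a, a]:
  a=1: (1, 0, 210)  [1]
  a=2: (2, 0, 105)  [1]
  a=3: (3, 0, 70)  [1]
  a=4: none
  a=5: (5, 0, 42)  [1]
  a=6: (6, 0, 35)  [1]
  a=7: (7, 0, 30)  [1]
  a=8..9: none
  a=10: (10, 0, 21)  [1]
  a=11..13: none
  a=14: (14, 0, 15)  [1]
  a=15..16: none
Total reduced forms: 1 + 1 + 1 + 1 + 1 + 1 + 1 + 1 = 8
h = 8

8


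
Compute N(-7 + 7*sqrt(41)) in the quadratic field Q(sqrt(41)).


N(a + b*sqrt(d)) = a^2 - d*b^2
= (-7)^2 - (41)*(7)^2
= 49 - 2009
= -1960

-1960


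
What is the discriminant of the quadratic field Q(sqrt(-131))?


For K = Q(sqrt(d)) with d squarefree: disc(K) = d if d = 1 mod 4, and disc(K) = 4d if d = 2 or 3 mod 4.
Here d = -131, and d mod 4 = 1.
d = 1 mod 4 (O_K = Z[(1+sqrt(d))/2]), so disc(K) = d = -131

-131


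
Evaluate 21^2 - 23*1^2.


x^2 - d*y^2
= 21^2 - 23*1^2
= 441 - 23
= 418

418


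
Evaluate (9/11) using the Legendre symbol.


p = 11 is prime, so compute (9/11) with the reciprocity algorithm (Jacobi-symbol steps: pull out 2s via (2/n), flip via reciprocity, reduce):
  reciprocity: (9/11) -> +(11/9)
  reduce: (2/9)
  pull out 2: (2/9) = +1  (since 9 mod 8 = 1)
  (1/9) = 1
Product of signs = 1
(9/11) = 1

1


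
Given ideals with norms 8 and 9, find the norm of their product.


N(IJ) = N(I) * N(J)
= 8 * 9
= 72

72


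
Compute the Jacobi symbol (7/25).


Compute (7/25) via quadratic reciprocity:
  reciprocity: (7/25) -> +(25/7)
  reduce: (4/7)
  pull out 2: (2/7) = +1  (since 7 mod 8 = 7)
  pull out 2: (2/7) = +1  (since 7 mod 8 = 7)
  (1/7) = 1
Product of signs = 1

1


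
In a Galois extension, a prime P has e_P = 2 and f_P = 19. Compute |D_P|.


|D_P| = e * f
= 2 * 19
= 38

38


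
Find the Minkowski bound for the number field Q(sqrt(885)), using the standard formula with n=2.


d = 885, d mod 4 = 1, so disc(K) = d = 885; |disc(K)| = 885
Real quadratic field, so n = 2, s = r2 = 0, r1 = 2
M = (n!/n^n) * (4/pi)^s * sqrt(|disc(K)|) = (2!/2^2) * (4/pi)^0 * sqrt(885)
= 0.5 * 1.000000 * 29.748950
= 14.8745

14.8745


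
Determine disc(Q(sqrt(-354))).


For K = Q(sqrt(d)) with d squarefree: disc(K) = d if d = 1 mod 4, and disc(K) = 4d if d = 2 or 3 mod 4.
Here d = -354, and d mod 4 = 2.
d = 2 mod 4, not 1 (O_K = Z[sqrt(d)]), so disc(K) = 4d = 4 * (-354) = -1416

-1416


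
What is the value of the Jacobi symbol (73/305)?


Compute (73/305) via quadratic reciprocity:
  reciprocity: (73/305) -> +(305/73)
  reduce: (13/73)
  reciprocity: (13/73) -> +(73/13)
  reduce: (8/13)
  pull out 2: (2/13) = -1  (since 13 mod 8 = 5)
  pull out 2: (2/13) = -1  (since 13 mod 8 = 5)
  pull out 2: (2/13) = -1  (since 13 mod 8 = 5)
  (1/13) = 1
Product of signs = -1

-1


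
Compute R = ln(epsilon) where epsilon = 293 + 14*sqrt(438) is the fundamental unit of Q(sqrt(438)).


epsilon = 293 + 14*sqrt(438)
= 585.9983
R = ln(585.9983)
= 6.3733

6.3733


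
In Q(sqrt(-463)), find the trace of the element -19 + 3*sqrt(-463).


Tr(a + b*sqrt(d)) = (a + b*sqrt(d)) + (a - b*sqrt(d)) = 2a
= 2 * (-19)
= -38

-38


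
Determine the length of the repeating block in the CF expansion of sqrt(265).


Run the CF algorithm for sqrt(265).
a_0 = floor(sqrt(265)) = 16; set m_0=0, q_0=1.
Recurrence: m' = q*a - m,  q' = (d - m'^2)/q,  a' = floor((a_0 + m')/q').
  step 1: m=16, q=9, a=3
  step 2: m=11, q=16, a=1
  step 3: m=5, q=15, a=1
  step 4: m=10, q=11, a=2
  step 5: m=12, q=11, a=2
  step 6: m=10, q=15, a=1
  step 7: m=5, q=16, a=1
  step 8: m=11, q=9, a=3
  step 9: m=16, q=1, a=32
a_9 = 2*a_0 = 32, so the period closes here.
sqrt(265) = [16; 3, 1, 1, 2, 2, 1, 1, 3, 32]
Period length = 9

9


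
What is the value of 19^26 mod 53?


p = 53 is prime and the exponent is (p-1)/2 = 26, so by Euler's criterion 19^26 = (19/53) = +1 or -1 mod 53.
Compute by square-and-multiply:
  26 = 16 + 8 + 2 (binary 11010)
  Repeated squaring mod 53: 19^1 = 19, 19^2 = 43, 19^4 = 47, 19^8 = 36, 19^16 = 24
  19^26 = 19^16 * 19^8 * 19^2 = 24 * 36 * 43 mod 53
    24 * 36 = 864 = 16 mod 53
    16 * 43 = 688 = 52 mod 53
  19^26 = 52 mod 53
Result 52 = p - 1 = -1 mod 53: 19 is a quadratic non-residue mod 53. As a residue in [0, p-1] the value is 52.
19^26 mod 53 = 52

52


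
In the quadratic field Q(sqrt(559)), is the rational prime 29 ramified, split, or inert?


K = Q(sqrt(559)). Since d mod 4 = 3, disc(K) = 2236.
Check p | disc: 2236 mod 29 = 3.
p does not divide disc. Compute Legendre symbol (d/p):
8^((29-1)/2) mod 29 = -1
(d/p) = -1, so p is inert: (p) stays prime with e=1, f=2, g=1.
Therefore p is inert.

inert


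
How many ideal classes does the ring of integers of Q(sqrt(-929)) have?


K = Q(sqrt(-929)). d mod 4 = 3, so D = disc(K) = 4d = -3716
h(K) equals the number of primitive reduced positive-definite forms (a, b, c) = a*x^2 + b*x*y + c*y^2 with b^2 - 4ac = D,
where reduced means |b| <= a <= c, with b >= 0 whenever |b| = a or a = c, and primitive means gcd(a, b, c) = 1.
Reduced forces 3a^2 <= |D| = 3716, so 1 <= a <= 35; b must have the parity of D, and c = (b^2 - D)/(4a) must be an integer >= a.
Enumerate a = 1..35, b in [-a, a]:
  a=1: (1, 0, 929)  [1]
  a=2: (2, 2, 465)  [1]
  a=3: (3, -2, 310), (3, 2, 310)  [2]
  a=4: none
  a=5: (5, -2, 186), (5, 2, 186)  [2]
  a=6: (6, -2, 155), (6, 2, 155)  [2]
  a=7: (7, -6, 134), (7, 6, 134)  [2]
  a=8: none
  a=9: (9, -8, 105), (9, 8, 105)  [2]
  a=10: (10, -2, 93), (10, 2, 93)  [2]
  a=11..13: none
  a=14: (14, -6, 67), (14, 6, 67)  [2]
  a=15: (15, -8, 63), (15, -2, 62), (15, 2, 62), (15, 8, 63)  [4]
  a=16..17: none
  a=18: (18, -10, 53), (18, 10, 53)  [2]
  a=19..20: none
  a=21: (21, -20, 49), (21, -8, 45), (21, 8, 45), (21, 20, 49)  [4]
  a=22..24: none
  a=25: (25, -22, 42), (25, 22, 42)  [2]
  a=26: none
  a=27: (27, -8, 35), (27, 8, 35)  [2]
  a=28: none
  a=29: (29, -24, 37), (29, 24, 37)  [2]
  a=30: (30, -22, 35), (30, -2, 31), (30, 2, 31), (30, 22, 35)  [4]
  a=31..35: none
Total reduced forms: 1 + 1 + 2 + 2 + 2 + 2 + 2 + 2 + 2 + 4 + 2 + 4 + 2 + 2 + 2 + 4 = 36
h = 36

36


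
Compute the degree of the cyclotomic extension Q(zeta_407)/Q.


The degree equals Euler's totient phi(407).
407 = 11 * 37
phi(407) = 360

360


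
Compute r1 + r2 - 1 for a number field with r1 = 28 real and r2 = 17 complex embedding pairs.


By Dirichlet's unit theorem:
rank = r1 + r2 - 1
= 28 + 17 - 1
= 44

44


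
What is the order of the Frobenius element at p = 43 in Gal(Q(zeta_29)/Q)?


The Frobenius at p in Gal(Q(zeta_n)/Q) = (Z/nZ)* is the class of p, so its order is ord_29(43), the smallest k >= 1 with 43^k = 1 mod 29.
n = 29 = 29, phi(29) = 28; the order divides phi(n).
Divisors of 28: 1, 2, 4, 7, 14, 28
Repeated squaring mod 29: 43^1 = 14, 43^2 = 22, 43^4 = 20, 43^8 = 23, 43^16 = 7
Test divisors in increasing order:
  k=1: 43^1 = 14 mod 29
  k=2: 43^2 = 22 mod 29
  k=4: 43^4 = 20 mod 29
  k=7: 43^7 = 20 * 22 * 14 = 12 mod 29
  k=14: 43^14 = 23 * 20 * 22 = 28 mod 29
  k=28: 43^28 = 7 * 23 * 20 = 1 mod 29  <- first divisor giving 1
Order = 28

28


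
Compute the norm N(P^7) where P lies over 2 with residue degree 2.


N(P^a) = p^(a*f)
= 2^(7*2)
= 2^14
= 16384

16384


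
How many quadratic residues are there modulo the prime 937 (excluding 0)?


For prime p, the number of non-zero quadratic residues is (p-1)/2.
= (937-1)/2
= 468

468


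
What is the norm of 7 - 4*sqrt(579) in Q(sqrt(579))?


N(a + b*sqrt(d)) = a^2 - d*b^2
= (7)^2 - (579)*(-4)^2
= 49 - 9264
= -9215

-9215


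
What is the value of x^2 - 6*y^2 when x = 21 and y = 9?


x^2 - d*y^2
= 21^2 - 6*9^2
= 441 - 486
= -45

-45


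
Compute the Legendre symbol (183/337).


p = 337 is prime, so compute (183/337) with the reciprocity algorithm (Jacobi-symbol steps: pull out 2s via (2/n), flip via reciprocity, reduce):
  reciprocity: (183/337) -> +(337/183)
  reduce: (154/183)
  pull out 2: (2/183) = +1  (since 183 mod 8 = 7)
  reciprocity: (77/183) -> +(183/77)
  reduce: (29/77)
  reciprocity: (29/77) -> +(77/29)
  reduce: (19/29)
  reciprocity: (19/29) -> +(29/19)
  reduce: (10/19)
  pull out 2: (2/19) = -1  (since 19 mod 8 = 3)
  reciprocity: (5/19) -> +(19/5)
  reduce: (4/5)
  pull out 2: (2/5) = -1  (since 5 mod 8 = 5)
  pull out 2: (2/5) = -1  (since 5 mod 8 = 5)
  (1/5) = 1
Product of signs = -1
(183/337) = -1

-1


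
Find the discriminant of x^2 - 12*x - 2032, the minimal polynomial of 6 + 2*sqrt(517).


The element 6 + 2*sqrt(517) has minimal polynomial:
x^2 - 12*x - 2032
Discriminant = (-12)^2 - 4*(-2032)
= 144 + 8128
= 8272

8272


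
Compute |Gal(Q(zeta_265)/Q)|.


|Gal(Q(zeta_265)/Q)| = phi(265)
= 208

208


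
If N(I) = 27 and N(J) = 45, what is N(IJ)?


N(IJ) = N(I) * N(J)
= 27 * 45
= 1215

1215


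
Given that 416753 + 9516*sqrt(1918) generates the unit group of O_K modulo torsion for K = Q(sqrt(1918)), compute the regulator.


epsilon = 416753 + 9516*sqrt(1918)
= 833506.0000
R = ln(833506.0000)
= 13.6334

13.6334


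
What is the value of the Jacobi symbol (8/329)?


Compute (8/329) via quadratic reciprocity:
  pull out 2: (2/329) = +1  (since 329 mod 8 = 1)
  pull out 2: (2/329) = +1  (since 329 mod 8 = 1)
  pull out 2: (2/329) = +1  (since 329 mod 8 = 1)
  (1/329) = 1
Product of signs = 1

1


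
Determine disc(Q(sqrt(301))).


For K = Q(sqrt(d)) with d squarefree: disc(K) = d if d = 1 mod 4, and disc(K) = 4d if d = 2 or 3 mod 4.
Here d = 301, and d mod 4 = 1.
d = 1 mod 4 (O_K = Z[(1+sqrt(d))/2]), so disc(K) = d = 301

301


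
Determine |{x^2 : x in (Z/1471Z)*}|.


For prime p, the number of non-zero quadratic residues is (p-1)/2.
= (1471-1)/2
= 735

735


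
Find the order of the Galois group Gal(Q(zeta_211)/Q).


|Gal(Q(zeta_211)/Q)| = phi(211)
= 210

210


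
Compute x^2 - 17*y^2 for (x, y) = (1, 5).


x^2 - d*y^2
= 1^2 - 17*5^2
= 1 - 425
= -424

-424


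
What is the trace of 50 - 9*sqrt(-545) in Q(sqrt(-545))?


Tr(a + b*sqrt(d)) = (a + b*sqrt(d)) + (a - b*sqrt(d)) = 2a
= 2 * (50)
= 100

100


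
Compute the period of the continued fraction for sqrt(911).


Run the CF algorithm for sqrt(911).
a_0 = floor(sqrt(911)) = 30; set m_0=0, q_0=1.
Recurrence: m' = q*a - m,  q' = (d - m'^2)/q,  a' = floor((a_0 + m')/q').
  step 1: m=30, q=11, a=5
  step 2: m=25, q=26, a=2
  step 3: m=27, q=7, a=8
  step 4: m=29, q=10, a=5
  step 5: m=21, q=47, a=1
  step 6: m=26, q=5, a=11
  step 7: m=29, q=14, a=4
  step 8: m=27, q=13, a=4
  step 9: m=25, q=22, a=2
  step 10: m=19, q=25, a=1
  step 11: m=6, q=35, a=1
  step 12: m=29, q=2, a=29
  step 13: m=29, q=35, a=1
  step 14: m=6, q=25, a=1
  step 15: m=19, q=22, a=2
  step 16: m=25, q=13, a=4
  step 17: m=27, q=14, a=4
  step 18: m=29, q=5, a=11
  step 19: m=26, q=47, a=1
  step 20: m=21, q=10, a=5
  step 21: m=29, q=7, a=8
  step 22: m=27, q=26, a=2
  step 23: m=25, q=11, a=5
  step 24: m=30, q=1, a=60
a_24 = 2*a_0 = 60, so the period closes here.
sqrt(911) = [30; 5, 2, 8, 5, 1, 11, 4, 4, 2, 1, 1, 29, 1, 1, 2, 4, 4, 11, 1, 5, 8, 2, 5, 60]
Period length = 24

24


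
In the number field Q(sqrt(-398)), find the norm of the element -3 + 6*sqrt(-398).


N(a + b*sqrt(d)) = a^2 - d*b^2
= (-3)^2 - (-398)*(6)^2
= 9 + 14328
= 14337

14337


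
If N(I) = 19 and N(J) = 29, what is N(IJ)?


N(IJ) = N(I) * N(J)
= 19 * 29
= 551

551


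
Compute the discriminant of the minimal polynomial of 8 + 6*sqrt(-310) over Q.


The element 8 + 6*sqrt(-310) has minimal polynomial:
x^2 - 16*x + 11224
Discriminant = (-16)^2 - 4*(11224)
= 256 - 44896
= -44640

-44640


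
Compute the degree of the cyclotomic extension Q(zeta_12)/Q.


The degree equals Euler's totient phi(12).
12 = 2^2 * 3
phi(12) = 4

4


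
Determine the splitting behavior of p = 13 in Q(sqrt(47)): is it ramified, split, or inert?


K = Q(sqrt(47)). Since d mod 4 = 3, disc(K) = 188.
Check p | disc: 188 mod 13 = 6.
p does not divide disc. Compute Legendre symbol (d/p):
8^((13-1)/2) mod 13 = -1
(d/p) = -1, so p is inert: (p) stays prime with e=1, f=2, g=1.
Therefore p is inert.

inert


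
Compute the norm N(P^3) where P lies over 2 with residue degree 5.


N(P^a) = p^(a*f)
= 2^(3*5)
= 2^15
= 32768

32768


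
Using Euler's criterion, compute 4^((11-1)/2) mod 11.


p = 11 is prime and the exponent is (p-1)/2 = 5, so by Euler's criterion 4^5 = (4/11) = +1 or -1 mod 11.
Compute by square-and-multiply:
  5 = 4 + 1 (binary 101)
  Repeated squaring mod 11: 4^1 = 4, 4^2 = 5, 4^4 = 3
  4^5 = 4^4 * 4^1 = 3 * 4 mod 11
    3 * 4 = 12 = 1 mod 11
  4^5 = 1 mod 11
Result 1: 4 is a quadratic residue mod 11.
4^5 mod 11 = 1

1


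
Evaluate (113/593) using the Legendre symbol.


p = 593 is prime, so compute (113/593) with the reciprocity algorithm (Jacobi-symbol steps: pull out 2s via (2/n), flip via reciprocity, reduce):
  reciprocity: (113/593) -> +(593/113)
  reduce: (28/113)
  pull out 2: (2/113) = +1  (since 113 mod 8 = 1)
  pull out 2: (2/113) = +1  (since 113 mod 8 = 1)
  reciprocity: (7/113) -> +(113/7)
  reduce: (1/7)
  (1/7) = 1
Product of signs = 1
(113/593) = 1

1


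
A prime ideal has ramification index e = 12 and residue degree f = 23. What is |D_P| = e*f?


|D_P| = e * f
= 12 * 23
= 276

276


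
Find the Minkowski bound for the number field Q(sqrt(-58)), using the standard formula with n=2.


d = -58, d mod 4 = 2, so disc(K) = 4d = -232; |disc(K)| = 232
Imaginary quadratic field, so n = 2, s = r2 = 1, r1 = 0
M = (n!/n^n) * (4/pi)^s * sqrt(|disc(K)|) = (2!/2^2) * (4/pi)^1 * sqrt(232)
= 0.5 * 1.273240 * 15.231546
= 9.6967

9.6967


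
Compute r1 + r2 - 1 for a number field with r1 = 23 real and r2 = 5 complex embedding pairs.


By Dirichlet's unit theorem:
rank = r1 + r2 - 1
= 23 + 5 - 1
= 27

27


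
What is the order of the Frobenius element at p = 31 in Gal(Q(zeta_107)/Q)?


The Frobenius at p in Gal(Q(zeta_n)/Q) = (Z/nZ)* is the class of p, so its order is ord_107(31), the smallest k >= 1 with 31^k = 1 mod 107.
n = 107 = 107, phi(107) = 106; the order divides phi(n).
Divisors of 106: 1, 2, 53, 106
Repeated squaring mod 107: 31^1 = 31, 31^2 = 105, 31^4 = 4, 31^8 = 16, 31^16 = 42, 31^32 = 52, 31^64 = 29
Test divisors in increasing order:
  k=1: 31^1 = 31 mod 107
  k=2: 31^2 = 105 mod 107
  k=53: 31^53 = 52 * 42 * 4 * 31 = 106 mod 107
  k=106: 31^106 = 29 * 52 * 16 * 105 = 1 mod 107  <- first divisor giving 1
Order = 106

106


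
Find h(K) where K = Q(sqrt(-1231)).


K = Q(sqrt(-1231)). d mod 4 = 1, so D = disc(K) = d = -1231
h(K) equals the number of primitive reduced positive-definite forms (a, b, c) = a*x^2 + b*x*y + c*y^2 with b^2 - 4ac = D,
where reduced means |b| <= a <= c, with b >= 0 whenever |b| = a or a = c, and primitive means gcd(a, b, c) = 1.
Reduced forces 3a^2 <= |D| = 1231, so 1 <= a <= 20; b must have the parity of D, and c = (b^2 - D)/(4a) must be an integer >= a.
Enumerate a = 1..20, b in [-a, a]:
  a=1: (1, 1, 308)  [1]
  a=2: (2, -1, 154), (2, 1, 154)  [2]
  a=3: none
  a=4: (4, -1, 77), (4, 1, 77)  [2]
  a=5: (5, -3, 62), (5, 3, 62)  [2]
  a=6: none
  a=7: (7, -1, 44), (7, 1, 44)  [2]
  a=8: (8, -7, 40), (8, 7, 40)  [2]
  a=9: none
  a=10: (10, -7, 32), (10, -3, 31), (10, 3, 31), (10, 7, 32)  [4]
  a=11: (11, -1, 28), (11, 1, 28)  [2]
  a=12: none
  a=13: (13, -11, 26), (13, 11, 26)  [2]
  a=14: (14, -13, 25), (14, -1, 22), (14, 1, 22), (14, 13, 25)  [4]
  a=15: none
  a=16: (16, -7, 20), (16, 7, 20)  [2]
  a=17..18: none
  a=19: (19, -17, 20), (19, 17, 20)  [2]
  a=20: none
Total reduced forms: 1 + 2 + 2 + 2 + 2 + 2 + 4 + 2 + 2 + 4 + 2 + 2 = 27
h = 27

27


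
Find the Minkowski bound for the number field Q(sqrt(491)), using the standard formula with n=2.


d = 491, d mod 4 = 3, so disc(K) = 4d = 1964; |disc(K)| = 1964
Real quadratic field, so n = 2, s = r2 = 0, r1 = 2
M = (n!/n^n) * (4/pi)^s * sqrt(|disc(K)|) = (2!/2^2) * (4/pi)^0 * sqrt(1964)
= 0.5 * 1.000000 * 44.317040
= 22.1585

22.1585


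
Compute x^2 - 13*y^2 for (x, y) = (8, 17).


x^2 - d*y^2
= 8^2 - 13*17^2
= 64 - 3757
= -3693

-3693


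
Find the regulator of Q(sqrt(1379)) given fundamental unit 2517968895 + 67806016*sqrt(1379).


epsilon = 2517968895 + 67806016*sqrt(1379)
= 5.0359e+09
R = ln(5.0359e+09)
= 22.3399

22.3399


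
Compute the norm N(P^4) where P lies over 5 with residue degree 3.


N(P^a) = p^(a*f)
= 5^(4*3)
= 5^12
= 244140625

244140625


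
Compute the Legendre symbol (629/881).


p = 881 is prime, so compute (629/881) with the reciprocity algorithm (Jacobi-symbol steps: pull out 2s via (2/n), flip via reciprocity, reduce):
  reciprocity: (629/881) -> +(881/629)
  reduce: (252/629)
  pull out 2: (2/629) = -1  (since 629 mod 8 = 5)
  pull out 2: (2/629) = -1  (since 629 mod 8 = 5)
  reciprocity: (63/629) -> +(629/63)
  reduce: (62/63)
  pull out 2: (2/63) = +1  (since 63 mod 8 = 7)
  reciprocity: (31/63) -> -(63/31)
  reduce: (1/31)
  (1/31) = 1
Product of signs = -1
(629/881) = -1

-1


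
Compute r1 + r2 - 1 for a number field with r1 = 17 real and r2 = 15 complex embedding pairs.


By Dirichlet's unit theorem:
rank = r1 + r2 - 1
= 17 + 15 - 1
= 31

31


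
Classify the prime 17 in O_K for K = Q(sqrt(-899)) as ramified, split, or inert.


K = Q(sqrt(-899)). Since d mod 4 = 1, disc(K) = -899.
Check p | disc: -899 mod 17 = 2.
p does not divide disc. Compute Legendre symbol (d/p):
2^((17-1)/2) mod 17 = 1
(d/p) = 1, so p splits: (p) = P*P' with e=1, f=1, g=2.
Therefore p is split.

split


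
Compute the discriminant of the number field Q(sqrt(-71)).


For K = Q(sqrt(d)) with d squarefree: disc(K) = d if d = 1 mod 4, and disc(K) = 4d if d = 2 or 3 mod 4.
Here d = -71, and d mod 4 = 1.
d = 1 mod 4 (O_K = Z[(1+sqrt(d))/2]), so disc(K) = d = -71

-71


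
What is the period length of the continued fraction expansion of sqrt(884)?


Run the CF algorithm for sqrt(884).
a_0 = floor(sqrt(884)) = 29; set m_0=0, q_0=1.
Recurrence: m' = q*a - m,  q' = (d - m'^2)/q,  a' = floor((a_0 + m')/q').
  step 1: m=29, q=43, a=1
  step 2: m=14, q=16, a=2
  step 3: m=18, q=35, a=1
  step 4: m=17, q=17, a=2
  step 5: m=17, q=35, a=1
  step 6: m=18, q=16, a=2
  step 7: m=14, q=43, a=1
  step 8: m=29, q=1, a=58
a_8 = 2*a_0 = 58, so the period closes here.
sqrt(884) = [29; 1, 2, 1, 2, 1, 2, 1, 58]
Period length = 8

8


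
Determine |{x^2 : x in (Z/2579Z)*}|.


For prime p, the number of non-zero quadratic residues is (p-1)/2.
= (2579-1)/2
= 1289

1289


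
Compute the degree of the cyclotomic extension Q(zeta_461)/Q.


The degree equals Euler's totient phi(461).
461 = 461
phi(461) = 460

460


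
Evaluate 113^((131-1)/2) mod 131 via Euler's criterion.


p = 131 is prime and the exponent is (p-1)/2 = 65, so by Euler's criterion 113^65 = (113/131) = +1 or -1 mod 131.
Compute by square-and-multiply:
  65 = 64 + 1 (binary 1000001)
  Repeated squaring mod 131: 113^1 = 113, 113^2 = 62, 113^4 = 45, 113^8 = 60, 113^16 = 63, 113^32 = 39, 113^64 = 80
  113^65 = 113^64 * 113^1 = 80 * 113 mod 131
    80 * 113 = 9040 = 1 mod 131
  113^65 = 1 mod 131
Result 1: 113 is a quadratic residue mod 131.
113^65 mod 131 = 1

1


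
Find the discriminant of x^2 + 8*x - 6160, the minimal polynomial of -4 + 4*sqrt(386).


The element -4 + 4*sqrt(386) has minimal polynomial:
x^2 + 8*x - 6160
Discriminant = (8)^2 - 4*(-6160)
= 64 + 24640
= 24704

24704


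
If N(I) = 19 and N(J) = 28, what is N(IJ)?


N(IJ) = N(I) * N(J)
= 19 * 28
= 532

532


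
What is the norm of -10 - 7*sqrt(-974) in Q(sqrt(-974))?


N(a + b*sqrt(d)) = a^2 - d*b^2
= (-10)^2 - (-974)*(-7)^2
= 100 + 47726
= 47826

47826


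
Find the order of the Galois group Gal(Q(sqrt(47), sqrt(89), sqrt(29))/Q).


The 3 square roots of distinct primes are multiplicatively independent over Q,
so [K:Q] = 2^3 and Gal(K/Q) is isomorphic to (Z/2Z)^3.
|Gal| = 2^3 = 8

8


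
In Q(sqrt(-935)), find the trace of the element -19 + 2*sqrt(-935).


Tr(a + b*sqrt(d)) = (a + b*sqrt(d)) + (a - b*sqrt(d)) = 2a
= 2 * (-19)
= -38

-38


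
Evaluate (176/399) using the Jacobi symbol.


Compute (176/399) via quadratic reciprocity:
  pull out 2: (2/399) = +1  (since 399 mod 8 = 7)
  pull out 2: (2/399) = +1  (since 399 mod 8 = 7)
  pull out 2: (2/399) = +1  (since 399 mod 8 = 7)
  pull out 2: (2/399) = +1  (since 399 mod 8 = 7)
  reciprocity: (11/399) -> -(399/11)
  reduce: (3/11)
  reciprocity: (3/11) -> -(11/3)
  reduce: (2/3)
  pull out 2: (2/3) = -1  (since 3 mod 8 = 3)
  (1/3) = 1
Product of signs = -1

-1


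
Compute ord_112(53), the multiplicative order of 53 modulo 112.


We want ord_112(53), the smallest k >= 1 with 53^k = 1 mod 112.
n = 112 = 2^4 * 7, phi(112) = 48; the order divides phi(n).
Divisors of 48: 1, 2, 3, 4, 6, 8, 12, 16, 24, 48
Repeated squaring mod 112: 53^1 = 53, 53^2 = 9, 53^4 = 81, 53^8 = 65, 53^16 = 81, 53^32 = 65
Test divisors in increasing order:
  k=1: 53^1 = 53 mod 112
  k=2: 53^2 = 9 mod 112
  k=3: 53^3 = 9 * 53 = 29 mod 112
  k=4: 53^4 = 81 mod 112
  k=6: 53^6 = 81 * 9 = 57 mod 112
  k=8: 53^8 = 65 mod 112
  k=12: 53^12 = 65 * 81 = 1 mod 112  <- first divisor giving 1
Order = 12

12


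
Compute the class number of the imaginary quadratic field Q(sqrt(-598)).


K = Q(sqrt(-598)). d mod 4 = 2, so D = disc(K) = 4d = -2392
h(K) equals the number of primitive reduced positive-definite forms (a, b, c) = a*x^2 + b*x*y + c*y^2 with b^2 - 4ac = D,
where reduced means |b| <= a <= c, with b >= 0 whenever |b| = a or a = c, and primitive means gcd(a, b, c) = 1.
Reduced forces 3a^2 <= |D| = 2392, so 1 <= a <= 28; b must have the parity of D, and c = (b^2 - D)/(4a) must be an integer >= a.
Enumerate a = 1..28, b in [-a, a]:
  a=1: (1, 0, 598)  [1]
  a=2: (2, 0, 299)  [1]
  a=3..6: none
  a=7: (7, -4, 86), (7, 4, 86)  [2]
  a=8..12: none
  a=13: (13, 0, 46)  [1]
  a=14: (14, -4, 43), (14, 4, 43)  [2]
  a=15..22: none
  a=23: (23, 0, 26)  [1]
  a=24..28: none
Total reduced forms: 1 + 1 + 2 + 1 + 2 + 1 = 8
h = 8

8


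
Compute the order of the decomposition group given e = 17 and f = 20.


|D_P| = e * f
= 17 * 20
= 340

340


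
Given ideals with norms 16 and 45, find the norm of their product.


N(IJ) = N(I) * N(J)
= 16 * 45
= 720

720


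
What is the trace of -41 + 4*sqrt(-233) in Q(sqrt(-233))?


Tr(a + b*sqrt(d)) = (a + b*sqrt(d)) + (a - b*sqrt(d)) = 2a
= 2 * (-41)
= -82

-82


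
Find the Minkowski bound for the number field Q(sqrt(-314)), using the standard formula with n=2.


d = -314, d mod 4 = 2, so disc(K) = 4d = -1256; |disc(K)| = 1256
Imaginary quadratic field, so n = 2, s = r2 = 1, r1 = 0
M = (n!/n^n) * (4/pi)^s * sqrt(|disc(K)|) = (2!/2^2) * (4/pi)^1 * sqrt(1256)
= 0.5 * 1.273240 * 35.440090
= 22.5619

22.5619


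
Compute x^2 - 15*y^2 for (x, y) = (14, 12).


x^2 - d*y^2
= 14^2 - 15*12^2
= 196 - 2160
= -1964

-1964


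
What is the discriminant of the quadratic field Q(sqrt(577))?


For K = Q(sqrt(d)) with d squarefree: disc(K) = d if d = 1 mod 4, and disc(K) = 4d if d = 2 or 3 mod 4.
Here d = 577, and d mod 4 = 1.
d = 1 mod 4 (O_K = Z[(1+sqrt(d))/2]), so disc(K) = d = 577

577


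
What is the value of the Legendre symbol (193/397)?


p = 397 is prime, so compute (193/397) with the reciprocity algorithm (Jacobi-symbol steps: pull out 2s via (2/n), flip via reciprocity, reduce):
  reciprocity: (193/397) -> +(397/193)
  reduce: (11/193)
  reciprocity: (11/193) -> +(193/11)
  reduce: (6/11)
  pull out 2: (2/11) = -1  (since 11 mod 8 = 3)
  reciprocity: (3/11) -> -(11/3)
  reduce: (2/3)
  pull out 2: (2/3) = -1  (since 3 mod 8 = 3)
  (1/3) = 1
Product of signs = -1
(193/397) = -1

-1


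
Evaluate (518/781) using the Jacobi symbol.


Compute (518/781) via quadratic reciprocity:
  pull out 2: (2/781) = -1  (since 781 mod 8 = 5)
  reciprocity: (259/781) -> +(781/259)
  reduce: (4/259)
  pull out 2: (2/259) = -1  (since 259 mod 8 = 3)
  pull out 2: (2/259) = -1  (since 259 mod 8 = 3)
  (1/259) = 1
Product of signs = -1

-1


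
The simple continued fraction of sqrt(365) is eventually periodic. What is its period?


Run the CF algorithm for sqrt(365).
a_0 = floor(sqrt(365)) = 19; set m_0=0, q_0=1.
Recurrence: m' = q*a - m,  q' = (d - m'^2)/q,  a' = floor((a_0 + m')/q').
  step 1: m=19, q=4, a=9
  step 2: m=17, q=19, a=1
  step 3: m=2, q=19, a=1
  step 4: m=17, q=4, a=9
  step 5: m=19, q=1, a=38
a_5 = 2*a_0 = 38, so the period closes here.
sqrt(365) = [19; 9, 1, 1, 9, 38]
Period length = 5

5


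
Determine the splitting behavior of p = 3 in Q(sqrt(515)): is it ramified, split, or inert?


K = Q(sqrt(515)). Since d mod 4 = 3, disc(K) = 2060.
Check p | disc: 2060 mod 3 = 2.
p does not divide disc. Compute Legendre symbol (d/p):
2^((3-1)/2) mod 3 = -1
(d/p) = -1, so p is inert: (p) stays prime with e=1, f=2, g=1.
Therefore p is inert.

inert


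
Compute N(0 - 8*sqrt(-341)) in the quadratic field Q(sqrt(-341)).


N(a + b*sqrt(d)) = a^2 - d*b^2
= (0)^2 - (-341)*(-8)^2
= 0 + 21824
= 21824

21824


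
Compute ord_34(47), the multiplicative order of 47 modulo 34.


We want ord_34(47), the smallest k >= 1 with 47^k = 1 mod 34.
n = 34 = 2 * 17, phi(34) = 16; the order divides phi(n).
Divisors of 16: 1, 2, 4, 8, 16
Repeated squaring mod 34: 47^1 = 13, 47^2 = 33, 47^4 = 1, 47^8 = 1, 47^16 = 1
Test divisors in increasing order:
  k=1: 47^1 = 13 mod 34
  k=2: 47^2 = 33 mod 34
  k=4: 47^4 = 1 mod 34  <- first divisor giving 1
Order = 4

4


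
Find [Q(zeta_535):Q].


The degree equals Euler's totient phi(535).
535 = 5 * 107
phi(535) = 424

424


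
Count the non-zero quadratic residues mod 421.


For prime p, the number of non-zero quadratic residues is (p-1)/2.
= (421-1)/2
= 210

210


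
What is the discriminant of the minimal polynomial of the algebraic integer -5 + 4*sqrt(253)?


The element -5 + 4*sqrt(253) has minimal polynomial:
x^2 + 10*x - 4023
Discriminant = (10)^2 - 4*(-4023)
= 100 + 16092
= 16192

16192


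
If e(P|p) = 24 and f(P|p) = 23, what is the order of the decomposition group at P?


|D_P| = e * f
= 24 * 23
= 552

552


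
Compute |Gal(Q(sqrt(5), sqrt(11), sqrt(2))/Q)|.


The 3 square roots of distinct primes are multiplicatively independent over Q,
so [K:Q] = 2^3 and Gal(K/Q) is isomorphic to (Z/2Z)^3.
|Gal| = 2^3 = 8

8


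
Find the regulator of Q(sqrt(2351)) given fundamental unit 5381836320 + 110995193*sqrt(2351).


epsilon = 5381836320 + 110995193*sqrt(2351)
= 1.0764e+10
R = ln(1.0764e+10)
= 23.0994

23.0994


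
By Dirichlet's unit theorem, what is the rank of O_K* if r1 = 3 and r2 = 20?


By Dirichlet's unit theorem:
rank = r1 + r2 - 1
= 3 + 20 - 1
= 22

22


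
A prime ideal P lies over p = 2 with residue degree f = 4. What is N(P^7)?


N(P^a) = p^(a*f)
= 2^(7*4)
= 2^28
= 268435456

268435456


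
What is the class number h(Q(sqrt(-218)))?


K = Q(sqrt(-218)). d mod 4 = 2, so D = disc(K) = 4d = -872
h(K) equals the number of primitive reduced positive-definite forms (a, b, c) = a*x^2 + b*x*y + c*y^2 with b^2 - 4ac = D,
where reduced means |b| <= a <= c, with b >= 0 whenever |b| = a or a = c, and primitive means gcd(a, b, c) = 1.
Reduced forces 3a^2 <= |D| = 872, so 1 <= a <= 17; b must have the parity of D, and c = (b^2 - D)/(4a) must be an integer >= a.
Enumerate a = 1..17, b in [-a, a]:
  a=1: (1, 0, 218)  [1]
  a=2: (2, 0, 109)  [1]
  a=3: (3, -2, 73), (3, 2, 73)  [2]
  a=4..5: none
  a=6: (6, -4, 37), (6, 4, 37)  [2]
  a=7..8: none
  a=9: (9, -8, 26), (9, 8, 26)  [2]
  a=10..12: none
  a=13: (13, -8, 18), (13, 8, 18)  [2]
  a=14..17: none
Total reduced forms: 1 + 1 + 2 + 2 + 2 + 2 = 10
h = 10

10


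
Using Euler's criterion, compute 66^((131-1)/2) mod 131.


p = 131 is prime and the exponent is (p-1)/2 = 65, so by Euler's criterion 66^65 = (66/131) = +1 or -1 mod 131.
Compute by square-and-multiply:
  65 = 64 + 1 (binary 1000001)
  Repeated squaring mod 131: 66^1 = 66, 66^2 = 33, 66^4 = 41, 66^8 = 109, 66^16 = 91, 66^32 = 28, 66^64 = 129
  66^65 = 66^64 * 66^1 = 129 * 66 mod 131
    129 * 66 = 8514 = 130 mod 131
  66^65 = 130 mod 131
Result 130 = p - 1 = -1 mod 131: 66 is a quadratic non-residue mod 131. As a residue in [0, p-1] the value is 130.
66^65 mod 131 = 130

130


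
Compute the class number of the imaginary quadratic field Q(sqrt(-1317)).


K = Q(sqrt(-1317)). d mod 4 = 3, so D = disc(K) = 4d = -5268
h(K) equals the number of primitive reduced positive-definite forms (a, b, c) = a*x^2 + b*x*y + c*y^2 with b^2 - 4ac = D,
where reduced means |b| <= a <= c, with b >= 0 whenever |b| = a or a = c, and primitive means gcd(a, b, c) = 1.
Reduced forces 3a^2 <= |D| = 5268, so 1 <= a <= 41; b must have the parity of D, and c = (b^2 - D)/(4a) must be an integer >= a.
Enumerate a = 1..41, b in [-a, a]:
  a=1: (1, 0, 1317)  [1]
  a=2: (2, 2, 659)  [1]
  a=3: (3, 0, 439)  [1]
  a=4..5: none
  a=6: (6, 6, 221)  [1]
  a=7..10: none
  a=11: (11, -10, 122), (11, 10, 122)  [2]
  a=12: none
  a=13: (13, -6, 102), (13, 6, 102)  [2]
  a=14..16: none
  a=17: (17, -6, 78), (17, 6, 78)  [2]
  a=18..21: none
  a=22: (22, -10, 61), (22, 10, 61)  [2]
  a=23..25: none
  a=26: (26, -6, 51), (26, 6, 51)  [2]
  a=27..30: none
  a=31: (31, -8, 43), (31, 8, 43)  [2]
  a=32: none
  a=33: (33, -12, 41), (33, 12, 41)  [2]
  a=34: (34, -6, 39), (34, 6, 39)  [2]
  a=35..41: none
Total reduced forms: 1 + 1 + 1 + 1 + 2 + 2 + 2 + 2 + 2 + 2 + 2 + 2 = 20
h = 20

20


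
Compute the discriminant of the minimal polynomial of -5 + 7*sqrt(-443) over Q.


The element -5 + 7*sqrt(-443) has minimal polynomial:
x^2 + 10*x + 21732
Discriminant = (10)^2 - 4*(21732)
= 100 - 86928
= -86828

-86828


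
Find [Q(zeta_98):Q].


The degree equals Euler's totient phi(98).
98 = 2 * 7^2
phi(98) = 42

42


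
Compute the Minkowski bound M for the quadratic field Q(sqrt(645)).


d = 645, d mod 4 = 1, so disc(K) = d = 645; |disc(K)| = 645
Real quadratic field, so n = 2, s = r2 = 0, r1 = 2
M = (n!/n^n) * (4/pi)^s * sqrt(|disc(K)|) = (2!/2^2) * (4/pi)^0 * sqrt(645)
= 0.5 * 1.000000 * 25.396850
= 12.6984

12.6984


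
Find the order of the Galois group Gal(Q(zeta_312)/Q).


|Gal(Q(zeta_312)/Q)| = phi(312)
= 96

96


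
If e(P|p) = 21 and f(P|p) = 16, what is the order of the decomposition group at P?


|D_P| = e * f
= 21 * 16
= 336

336


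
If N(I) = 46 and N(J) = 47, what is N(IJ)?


N(IJ) = N(I) * N(J)
= 46 * 47
= 2162

2162


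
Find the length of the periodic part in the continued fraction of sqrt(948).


Run the CF algorithm for sqrt(948).
a_0 = floor(sqrt(948)) = 30; set m_0=0, q_0=1.
Recurrence: m' = q*a - m,  q' = (d - m'^2)/q,  a' = floor((a_0 + m')/q').
  step 1: m=30, q=48, a=1
  step 2: m=18, q=13, a=3
  step 3: m=21, q=39, a=1
  step 4: m=18, q=16, a=3
  step 5: m=30, q=3, a=20
  step 6: m=30, q=16, a=3
  step 7: m=18, q=39, a=1
  step 8: m=21, q=13, a=3
  step 9: m=18, q=48, a=1
  step 10: m=30, q=1, a=60
a_10 = 2*a_0 = 60, so the period closes here.
sqrt(948) = [30; 1, 3, 1, 3, 20, 3, 1, 3, 1, 60]
Period length = 10

10


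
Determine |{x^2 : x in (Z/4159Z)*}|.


For prime p, the number of non-zero quadratic residues is (p-1)/2.
= (4159-1)/2
= 2079

2079


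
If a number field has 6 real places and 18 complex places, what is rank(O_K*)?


By Dirichlet's unit theorem:
rank = r1 + r2 - 1
= 6 + 18 - 1
= 23

23


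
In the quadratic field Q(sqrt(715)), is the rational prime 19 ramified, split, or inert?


K = Q(sqrt(715)). Since d mod 4 = 3, disc(K) = 2860.
Check p | disc: 2860 mod 19 = 10.
p does not divide disc. Compute Legendre symbol (d/p):
12^((19-1)/2) mod 19 = -1
(d/p) = -1, so p is inert: (p) stays prime with e=1, f=2, g=1.
Therefore p is inert.

inert


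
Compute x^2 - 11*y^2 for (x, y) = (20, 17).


x^2 - d*y^2
= 20^2 - 11*17^2
= 400 - 3179
= -2779

-2779


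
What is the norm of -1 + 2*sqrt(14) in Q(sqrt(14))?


N(a + b*sqrt(d)) = a^2 - d*b^2
= (-1)^2 - (14)*(2)^2
= 1 - 56
= -55

-55


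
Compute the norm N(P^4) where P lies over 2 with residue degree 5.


N(P^a) = p^(a*f)
= 2^(4*5)
= 2^20
= 1048576

1048576


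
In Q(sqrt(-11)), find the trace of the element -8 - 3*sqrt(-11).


Tr(a + b*sqrt(d)) = (a + b*sqrt(d)) + (a - b*sqrt(d)) = 2a
= 2 * (-8)
= -16

-16


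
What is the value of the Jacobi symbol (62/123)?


Compute (62/123) via quadratic reciprocity:
  pull out 2: (2/123) = -1  (since 123 mod 8 = 3)
  reciprocity: (31/123) -> -(123/31)
  reduce: (30/31)
  pull out 2: (2/31) = +1  (since 31 mod 8 = 7)
  reciprocity: (15/31) -> -(31/15)
  reduce: (1/15)
  (1/15) = 1
Product of signs = -1

-1


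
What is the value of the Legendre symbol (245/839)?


p = 839 is prime, so compute (245/839) with the reciprocity algorithm (Jacobi-symbol steps: pull out 2s via (2/n), flip via reciprocity, reduce):
  reciprocity: (245/839) -> +(839/245)
  reduce: (104/245)
  pull out 2: (2/245) = -1  (since 245 mod 8 = 5)
  pull out 2: (2/245) = -1  (since 245 mod 8 = 5)
  pull out 2: (2/245) = -1  (since 245 mod 8 = 5)
  reciprocity: (13/245) -> +(245/13)
  reduce: (11/13)
  reciprocity: (11/13) -> +(13/11)
  reduce: (2/11)
  pull out 2: (2/11) = -1  (since 11 mod 8 = 3)
  (1/11) = 1
Product of signs = 1
(245/839) = 1

1


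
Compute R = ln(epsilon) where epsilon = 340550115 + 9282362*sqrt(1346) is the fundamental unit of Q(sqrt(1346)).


epsilon = 340550115 + 9282362*sqrt(1346)
= 6.8110e+08
R = ln(6.8110e+08)
= 20.3392

20.3392


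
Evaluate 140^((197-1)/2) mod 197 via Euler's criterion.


p = 197 is prime and the exponent is (p-1)/2 = 98, so by Euler's criterion 140^98 = (140/197) = +1 or -1 mod 197.
Compute by square-and-multiply:
  98 = 64 + 32 + 2 (binary 1100010)
  Repeated squaring mod 197: 140^1 = 140, 140^2 = 97, 140^4 = 150, 140^8 = 42, 140^16 = 188, 140^32 = 81, 140^64 = 60
  140^98 = 140^64 * 140^32 * 140^2 = 60 * 81 * 97 mod 197
    60 * 81 = 4860 = 132 mod 197
    132 * 97 = 12804 = 196 mod 197
  140^98 = 196 mod 197
Result 196 = p - 1 = -1 mod 197: 140 is a quadratic non-residue mod 197. As a residue in [0, p-1] the value is 196.
140^98 mod 197 = 196

196


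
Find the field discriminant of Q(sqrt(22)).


For K = Q(sqrt(d)) with d squarefree: disc(K) = d if d = 1 mod 4, and disc(K) = 4d if d = 2 or 3 mod 4.
Here d = 22, and d mod 4 = 2.
d = 2 mod 4, not 1 (O_K = Z[sqrt(d)]), so disc(K) = 4d = 4 * (22) = 88

88


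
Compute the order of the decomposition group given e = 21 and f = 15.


|D_P| = e * f
= 21 * 15
= 315

315


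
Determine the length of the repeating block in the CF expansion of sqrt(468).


Run the CF algorithm for sqrt(468).
a_0 = floor(sqrt(468)) = 21; set m_0=0, q_0=1.
Recurrence: m' = q*a - m,  q' = (d - m'^2)/q,  a' = floor((a_0 + m')/q').
  step 1: m=21, q=27, a=1
  step 2: m=6, q=16, a=1
  step 3: m=10, q=23, a=1
  step 4: m=13, q=13, a=2
  step 5: m=13, q=23, a=1
  step 6: m=10, q=16, a=1
  step 7: m=6, q=27, a=1
  step 8: m=21, q=1, a=42
a_8 = 2*a_0 = 42, so the period closes here.
sqrt(468) = [21; 1, 1, 1, 2, 1, 1, 1, 42]
Period length = 8

8


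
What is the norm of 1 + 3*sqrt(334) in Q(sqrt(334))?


N(a + b*sqrt(d)) = a^2 - d*b^2
= (1)^2 - (334)*(3)^2
= 1 - 3006
= -3005

-3005


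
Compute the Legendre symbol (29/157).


p = 157 is prime, so compute (29/157) with the reciprocity algorithm (Jacobi-symbol steps: pull out 2s via (2/n), flip via reciprocity, reduce):
  reciprocity: (29/157) -> +(157/29)
  reduce: (12/29)
  pull out 2: (2/29) = -1  (since 29 mod 8 = 5)
  pull out 2: (2/29) = -1  (since 29 mod 8 = 5)
  reciprocity: (3/29) -> +(29/3)
  reduce: (2/3)
  pull out 2: (2/3) = -1  (since 3 mod 8 = 3)
  (1/3) = 1
Product of signs = -1
(29/157) = -1

-1


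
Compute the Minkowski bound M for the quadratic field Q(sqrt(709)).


d = 709, d mod 4 = 1, so disc(K) = d = 709; |disc(K)| = 709
Real quadratic field, so n = 2, s = r2 = 0, r1 = 2
M = (n!/n^n) * (4/pi)^s * sqrt(|disc(K)|) = (2!/2^2) * (4/pi)^0 * sqrt(709)
= 0.5 * 1.000000 * 26.627054
= 13.3135

13.3135


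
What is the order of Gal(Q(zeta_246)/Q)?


|Gal(Q(zeta_246)/Q)| = phi(246)
= 80

80


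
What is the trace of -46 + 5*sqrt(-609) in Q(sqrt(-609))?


Tr(a + b*sqrt(d)) = (a + b*sqrt(d)) + (a - b*sqrt(d)) = 2a
= 2 * (-46)
= -92

-92


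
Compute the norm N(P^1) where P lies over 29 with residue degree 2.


N(P^a) = p^(a*f)
= 29^(1*2)
= 29^2
= 841

841


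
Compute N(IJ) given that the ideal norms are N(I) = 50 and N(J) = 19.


N(IJ) = N(I) * N(J)
= 50 * 19
= 950

950


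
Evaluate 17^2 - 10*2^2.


x^2 - d*y^2
= 17^2 - 10*2^2
= 289 - 40
= 249

249


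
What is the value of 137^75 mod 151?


p = 151 is prime and the exponent is (p-1)/2 = 75, so by Euler's criterion 137^75 = (137/151) = +1 or -1 mod 151.
Compute by square-and-multiply:
  75 = 64 + 8 + 2 + 1 (binary 1001011)
  Repeated squaring mod 151: 137^1 = 137, 137^2 = 45, 137^4 = 62, 137^8 = 69, 137^16 = 80, 137^32 = 58, 137^64 = 42
  137^75 = 137^64 * 137^8 * 137^2 * 137^1 = 42 * 69 * 45 * 137 mod 151
    42 * 69 = 2898 = 29 mod 151
    29 * 45 = 1305 = 97 mod 151
    97 * 137 = 13289 = 1 mod 151
  137^75 = 1 mod 151
Result 1: 137 is a quadratic residue mod 151.
137^75 mod 151 = 1

1


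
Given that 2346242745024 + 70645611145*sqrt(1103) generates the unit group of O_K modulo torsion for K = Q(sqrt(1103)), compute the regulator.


epsilon = 2346242745024 + 70645611145*sqrt(1103)
= 4.6925e+12
R = ln(4.6925e+12)
= 29.1770

29.1770


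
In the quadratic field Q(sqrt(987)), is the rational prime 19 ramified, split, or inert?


K = Q(sqrt(987)). Since d mod 4 = 3, disc(K) = 3948.
Check p | disc: 3948 mod 19 = 15.
p does not divide disc. Compute Legendre symbol (d/p):
18^((19-1)/2) mod 19 = -1
(d/p) = -1, so p is inert: (p) stays prime with e=1, f=2, g=1.
Therefore p is inert.

inert
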